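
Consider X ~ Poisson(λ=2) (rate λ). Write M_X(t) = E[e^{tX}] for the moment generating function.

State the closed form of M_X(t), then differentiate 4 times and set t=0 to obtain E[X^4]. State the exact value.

M_X(t) = e^(2*e^(t) - 2)
M^(4)(t) = (16*e^(4*t)*e^(2*e^(t)) + 48*e^(3*t)*e^(2*e^(t)) + 28*e^(2*t)*e^(2*e^(t)) + 2*e^(t)*e^(2*e^(t)))*e^(-2)

E[X^4] = M^(4)(0) = 94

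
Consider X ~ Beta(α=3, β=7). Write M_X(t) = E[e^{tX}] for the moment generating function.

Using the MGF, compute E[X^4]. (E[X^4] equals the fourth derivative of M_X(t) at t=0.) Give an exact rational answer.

M_X(t) = ₁F₁(3; 10; t)
M^(4)(t) = 3*₁F₁(7; 14; t)/143

E[X^4] = M^(4)(0) = 3/143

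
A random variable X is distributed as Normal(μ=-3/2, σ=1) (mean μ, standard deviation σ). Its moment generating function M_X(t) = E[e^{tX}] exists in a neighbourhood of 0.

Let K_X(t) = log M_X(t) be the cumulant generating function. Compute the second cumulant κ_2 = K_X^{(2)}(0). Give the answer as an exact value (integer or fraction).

κ_2 = K′′(0) = 1

M_X(t) = e^(t^2/2 - 3*t/2)
K_X(t) = log M_X(t) = t^2/2 - 3*t/2
K′(t) = t - 3/2
K′′(t) = 1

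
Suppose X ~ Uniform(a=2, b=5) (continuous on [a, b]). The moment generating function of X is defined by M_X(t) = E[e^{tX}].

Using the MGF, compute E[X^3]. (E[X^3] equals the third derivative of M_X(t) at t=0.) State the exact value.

E[X^3] = D^3[M](0) = 203/4

M_X(t) = (e^(5*t) - e^(2*t))/(3*t)
D^3[M](t) = (125*t^3*e^(5*t) - 8*t^3*e^(2*t) - 75*t^2*e^(5*t) + 12*t^2*e^(2*t) + 30*t*e^(5*t) - 12*t*e^(2*t) - 6*e^(5*t) + 6*e^(2*t))/(3*t^4)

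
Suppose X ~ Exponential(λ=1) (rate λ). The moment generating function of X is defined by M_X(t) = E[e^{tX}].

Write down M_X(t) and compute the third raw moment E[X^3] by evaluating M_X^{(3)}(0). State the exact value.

E[X^3] = d^3M/dt^3 |_{t=0} = 6

M_X(t) = 1/(1 - t)
dM/dt = 1/(t^2 - 2*t + 1)
d^2M/dt^2 = -2/(t^3 - 3*t^2 + 3*t - 1)
d^3M/dt^3 = 6/(t^4 - 4*t^3 + 6*t^2 - 4*t + 1)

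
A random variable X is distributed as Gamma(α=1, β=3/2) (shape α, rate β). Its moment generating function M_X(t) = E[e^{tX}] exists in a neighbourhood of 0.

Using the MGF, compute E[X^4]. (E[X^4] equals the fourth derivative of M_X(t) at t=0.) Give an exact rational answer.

E[X^4] = M′′′′(0) = 128/27

M_X(t) = 3/(2*(3/2 - t))
M′(t) = 6/(4*t^2 - 12*t + 9)
M′′(t) = -24/(8*t^3 - 36*t^2 + 54*t - 27)
M′′′(t) = 144/(16*t^4 - 96*t^3 + 216*t^2 - 216*t + 81)
M′′′′(t) = -1152/(32*t^5 - 240*t^4 + 720*t^3 - 1080*t^2 + 810*t - 243)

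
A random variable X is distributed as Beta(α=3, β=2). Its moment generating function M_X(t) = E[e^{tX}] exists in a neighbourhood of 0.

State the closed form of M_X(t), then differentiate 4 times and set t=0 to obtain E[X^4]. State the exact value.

E[X^4] = d^4M/dt^4 |_{t=0} = 3/14

M_X(t) = ₁F₁(3; 5; t)
dM/dt = 3*₁F₁(4; 6; t)/5
d^2M/dt^2 = 2*₁F₁(5; 7; t)/5
d^3M/dt^3 = 2*₁F₁(6; 8; t)/7
d^4M/dt^4 = 3*₁F₁(7; 9; t)/14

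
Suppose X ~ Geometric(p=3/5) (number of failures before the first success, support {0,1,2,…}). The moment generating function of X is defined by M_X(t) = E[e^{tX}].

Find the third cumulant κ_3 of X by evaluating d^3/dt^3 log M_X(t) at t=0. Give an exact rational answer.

M_X(t) = 3/(5*(1 - 2*e^(t)/5))
K_X(t) = log M_X(t) = -log(1 - 2*e^(t)/5) - log(5) + log(3)
D^3[K](t) = (-20*e^(2*t) - 50*e^(t))/(8*e^(3*t) - 60*e^(2*t) + 150*e^(t) - 125)

κ_3 = D^3[K](0) = 70/27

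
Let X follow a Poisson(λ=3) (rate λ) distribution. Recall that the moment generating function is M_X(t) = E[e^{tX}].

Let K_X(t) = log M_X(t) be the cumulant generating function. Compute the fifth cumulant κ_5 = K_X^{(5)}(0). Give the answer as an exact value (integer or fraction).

κ_5 = K^(5)(0) = 3

M_X(t) = e^(3*e^(t) - 3)
K_X(t) = log M_X(t) = 3*e^(t) - 3
K^(5)(t) = 3*e^(t)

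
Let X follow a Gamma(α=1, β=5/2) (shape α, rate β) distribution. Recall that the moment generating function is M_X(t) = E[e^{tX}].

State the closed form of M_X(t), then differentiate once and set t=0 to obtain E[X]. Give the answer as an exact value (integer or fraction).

M_X(t) = 5/(2*(5/2 - t))
D[M](t) = 10/(4*t^2 - 20*t + 25)

E[X] = D[M](0) = 2/5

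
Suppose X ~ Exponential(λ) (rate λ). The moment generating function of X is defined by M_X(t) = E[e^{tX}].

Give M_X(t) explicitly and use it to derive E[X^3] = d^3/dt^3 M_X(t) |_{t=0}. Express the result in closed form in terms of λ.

M_X(t) = λ/(λ - t)
dM/dt = λ/(λ^2 - 2*λ*t + t^2)
d^2M/dt^2 = -2*λ/(-λ^3 + 3*λ^2*t - 3*λ*t^2 + t^3)
d^3M/dt^3 = 6*λ/(λ^4 - 4*λ^3*t + 6*λ^2*t^2 - 4*λ*t^3 + t^4)

E[X^3] = d^3M/dt^3 |_{t=0} = 6/λ^3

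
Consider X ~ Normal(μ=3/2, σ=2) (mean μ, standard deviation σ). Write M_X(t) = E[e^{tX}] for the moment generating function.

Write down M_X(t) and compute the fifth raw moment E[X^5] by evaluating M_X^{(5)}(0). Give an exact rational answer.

M_X(t) = e^(2*t^2 + 3*t/2)
dM/dt = 4*t*e^(3*t/2)*e^(2*t^2) + 3*e^(3*t/2)*e^(2*t^2)/2
d^2M/dt^2 = 16*t^2*e^(3*t/2)*e^(2*t^2) + 12*t*e^(3*t/2)*e^(2*t^2) + 25*e^(3*t/2)*e^(2*t^2)/4
d^3M/dt^3 = 64*t^3*e^(3*t/2)*e^(2*t^2) + 72*t^2*e^(3*t/2)*e^(2*t^2) + 75*t*e^(3*t/2)*e^(2*t^2) + 171*e^(3*t/2)*e^(2*t^2)/8
d^4M/dt^4 = 256*t^4*e^(3*t/2)*e^(2*t^2) + 384*t^3*e^(3*t/2)*e^(2*t^2) + 600*t^2*e^(3*t/2)*e^(2*t^2) + 342*t*e^(3*t/2)*e^(2*t^2) + 1713*e^(3*t/2)*e^(2*t^2)/16

E[X^5] = d^5M/dt^5 |_{t=0} = 16083/32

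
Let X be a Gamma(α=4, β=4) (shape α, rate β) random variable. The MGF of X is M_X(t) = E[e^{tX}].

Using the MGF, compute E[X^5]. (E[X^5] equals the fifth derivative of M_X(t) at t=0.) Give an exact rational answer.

M_X(t) = 256/(4 - t)^4
dM/dt = -1024/(t^5 - 20*t^4 + 160*t^3 - 640*t^2 + 1280*t - 1024)
d^2M/dt^2 = 5120/(t^6 - 24*t^5 + 240*t^4 - 1280*t^3 + 3840*t^2 - 6144*t + 4096)
d^3M/dt^3 = -30720/(t^7 - 28*t^6 + 336*t^5 - 2240*t^4 + 8960*t^3 - 21504*t^2 + 28672*t - 16384)
d^4M/dt^4 = 215040/(t^8 - 32*t^7 + 448*t^6 - 3584*t^5 + 17920*t^4 - 57344*t^3 + 114688*t^2 - 131072*t + 65536)
d^5M/dt^5 = -1720320/(t^9 - 36*t^8 + 576*t^7 - 5376*t^6 + 32256*t^5 - 129024*t^4 + 344064*t^3 - 589824*t^2 + 589824*t - 262144)

E[X^5] = d^5M/dt^5 |_{t=0} = 105/16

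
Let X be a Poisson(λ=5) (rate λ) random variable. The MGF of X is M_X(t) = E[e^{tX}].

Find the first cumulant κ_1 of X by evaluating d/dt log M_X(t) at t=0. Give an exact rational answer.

M_X(t) = e^(5*e^(t) - 5)
K_X(t) = log M_X(t) = 5*e^(t) - 5
K′(t) = 5*e^(t)

κ_1 = K′(0) = 5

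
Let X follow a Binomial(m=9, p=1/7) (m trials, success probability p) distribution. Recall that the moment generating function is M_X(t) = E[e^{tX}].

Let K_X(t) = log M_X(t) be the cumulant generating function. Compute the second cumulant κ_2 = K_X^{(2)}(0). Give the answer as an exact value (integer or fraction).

κ_2 = D^2[K](0) = 54/49

M_X(t) = (e^(t)/7 + 6/7)^9
K_X(t) = log M_X(t) = 9*log(e^(t)/7 + 6/7)
D^2[K](t) = 54*e^(t)/(e^(2*t) + 12*e^(t) + 36)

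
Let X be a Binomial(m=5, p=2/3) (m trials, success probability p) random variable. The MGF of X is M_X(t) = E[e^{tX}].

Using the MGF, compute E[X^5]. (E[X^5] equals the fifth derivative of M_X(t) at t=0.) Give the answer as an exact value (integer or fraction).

E[X^5] = M^(5)(0) = 67550/81

M_X(t) = (2*e^(t)/3 + 1/3)^5
M^(5)(t) = 100000*e^(5*t)/243 + 81920*e^(4*t)/243 + 80*e^(3*t) + 1280*e^(2*t)/243 + 10*e^(t)/243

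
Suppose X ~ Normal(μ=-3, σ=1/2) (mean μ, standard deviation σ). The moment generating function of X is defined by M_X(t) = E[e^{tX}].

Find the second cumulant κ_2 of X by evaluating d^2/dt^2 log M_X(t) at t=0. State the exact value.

κ_2 = K^(2)(0) = 1/4

M_X(t) = e^(t^2/8 - 3*t)
K_X(t) = log M_X(t) = t^2/8 - 3*t
K^(2)(t) = 1/4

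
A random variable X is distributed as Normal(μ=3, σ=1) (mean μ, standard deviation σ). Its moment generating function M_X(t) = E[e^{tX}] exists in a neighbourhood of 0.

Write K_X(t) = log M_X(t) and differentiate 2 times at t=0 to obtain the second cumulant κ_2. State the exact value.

M_X(t) = e^(t^2/2 + 3*t)
K_X(t) = log M_X(t) = t^2/2 + 3*t
dK/dt = t + 3
d^2K/dt^2 = 1

κ_2 = d^2K/dt^2 |_{t=0} = 1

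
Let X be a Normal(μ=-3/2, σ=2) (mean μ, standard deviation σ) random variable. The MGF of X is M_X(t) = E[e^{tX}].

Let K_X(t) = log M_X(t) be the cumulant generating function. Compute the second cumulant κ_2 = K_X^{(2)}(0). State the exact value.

κ_2 = K′′(0) = 4

M_X(t) = e^(2*t^2 - 3*t/2)
K_X(t) = log M_X(t) = 2*t^2 - 3*t/2
K′(t) = 4*t - 3/2
K′′(t) = 4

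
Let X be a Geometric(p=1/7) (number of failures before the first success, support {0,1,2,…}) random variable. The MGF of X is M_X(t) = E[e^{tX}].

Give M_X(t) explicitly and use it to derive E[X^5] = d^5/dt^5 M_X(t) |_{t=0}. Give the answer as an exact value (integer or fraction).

M_X(t) = 1/(7*(1 - 6*e^(t)/7))

E[X^5] = D^5[M](0) = 1277646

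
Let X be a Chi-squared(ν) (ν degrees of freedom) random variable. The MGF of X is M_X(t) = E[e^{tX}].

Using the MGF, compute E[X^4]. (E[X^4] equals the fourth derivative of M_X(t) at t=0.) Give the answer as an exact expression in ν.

E[X^4] = d^4M/dt^4 |_{t=0} = ν*(ν^3 + 12*ν^2 + 44*ν + 48)

M_X(t) = (1 - 2*t)^(-ν/2)
dM/dt = -ν/(2*t*(1 - 2*t)^(ν/2) - (1 - 2*t)^(ν/2))
d^2M/dt^2 = (ν^2 + 2*ν)/(4*t^2*(1 - 2*t)^(ν/2) - 4*t*(1 - 2*t)^(ν/2) + (1 - 2*t)^(ν/2))
d^3M/dt^3 = (-ν^3 - 6*ν^2 - 8*ν)/(8*t^3*(1 - 2*t)^(ν/2) - 12*t^2*(1 - 2*t)^(ν/2) + 6*t*(1 - 2*t)^(ν/2) - (1 - 2*t)^(ν/2))
d^4M/dt^4 = (ν^4 + 12*ν^3 + 44*ν^2 + 48*ν)/(16*t^4*(1 - 2*t)^(ν/2) - 32*t^3*(1 - 2*t)^(ν/2) + 24*t^2*(1 - 2*t)^(ν/2) - 8*t*(1 - 2*t)^(ν/2) + (1 - 2*t)^(ν/2))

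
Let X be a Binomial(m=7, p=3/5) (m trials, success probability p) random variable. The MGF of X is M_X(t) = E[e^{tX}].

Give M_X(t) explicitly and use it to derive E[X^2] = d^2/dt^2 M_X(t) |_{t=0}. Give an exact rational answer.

M_X(t) = (3*e^(t)/5 + 2/5)^7
M^(2)(t) = 107163*e^(7*t)/78125 + 367416*e^(6*t)/78125 + 20412*e^(5*t)/3125 + 72576*e^(4*t)/15625 + 27216*e^(3*t)/15625 + 24192*e^(2*t)/78125 + 1344*e^(t)/78125

E[X^2] = M^(2)(0) = 483/25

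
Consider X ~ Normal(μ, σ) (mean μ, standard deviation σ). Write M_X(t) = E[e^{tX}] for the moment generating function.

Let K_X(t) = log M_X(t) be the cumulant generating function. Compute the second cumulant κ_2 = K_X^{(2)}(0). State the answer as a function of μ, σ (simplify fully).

κ_2 = K^(2)(0) = σ^2

M_X(t) = e^(μ*t + σ^2*t^2/2)
K_X(t) = log M_X(t) = μ*t + σ^2*t^2/2
K^(2)(t) = σ^2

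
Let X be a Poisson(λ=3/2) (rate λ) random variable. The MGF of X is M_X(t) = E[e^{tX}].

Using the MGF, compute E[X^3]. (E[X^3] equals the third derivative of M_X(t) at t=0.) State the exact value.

M_X(t) = e^(3*e^(t)/2 - 3/2)
M^(3)(t) = (27*e^(3*t)*e^(3*e^(t)/2) + 54*e^(2*t)*e^(3*e^(t)/2) + 12*e^(t)*e^(3*e^(t)/2))*e^(-3/2)/8

E[X^3] = M^(3)(0) = 93/8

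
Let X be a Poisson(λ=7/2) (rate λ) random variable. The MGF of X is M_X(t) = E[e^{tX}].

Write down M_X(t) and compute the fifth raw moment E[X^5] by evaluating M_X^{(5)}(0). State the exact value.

M_X(t) = e^(7*e^(t)/2 - 7/2)
D^5[M](t) = (16807*e^(5*t)*e^(7*e^(t)/2) + 48020*e^(4*t)*e^(7*e^(t)/2) + 34300*e^(3*t)*e^(7*e^(t)/2) + 5880*e^(2*t)*e^(7*e^(t)/2) + 112*e^(t)*e^(7*e^(t)/2))*e^(-7/2)/32

E[X^5] = D^5[M](0) = 105119/32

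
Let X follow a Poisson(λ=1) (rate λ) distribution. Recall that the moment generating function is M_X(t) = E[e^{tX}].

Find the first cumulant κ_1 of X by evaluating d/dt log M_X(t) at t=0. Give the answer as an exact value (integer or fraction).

M_X(t) = e^(e^(t) - 1)
K_X(t) = log M_X(t) = e^(t) - 1
dK/dt = e^(t)

κ_1 = dK/dt |_{t=0} = 1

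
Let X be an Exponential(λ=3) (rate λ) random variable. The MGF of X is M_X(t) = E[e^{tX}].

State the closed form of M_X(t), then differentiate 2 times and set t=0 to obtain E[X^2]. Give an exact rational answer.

E[X^2] = M^(2)(0) = 2/9

M_X(t) = 3/(3 - t)
M^(2)(t) = -6/(t^3 - 9*t^2 + 27*t - 27)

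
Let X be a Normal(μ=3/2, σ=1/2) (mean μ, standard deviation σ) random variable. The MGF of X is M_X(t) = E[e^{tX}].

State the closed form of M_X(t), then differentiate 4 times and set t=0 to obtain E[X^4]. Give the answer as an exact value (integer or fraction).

E[X^4] = M^(4)(0) = 69/8

M_X(t) = e^(t^2/8 + 3*t/2)
M^(4)(t) = t^4*e^(3*t/2)*e^(t^2/8)/256 + 3*t^3*e^(3*t/2)*e^(t^2/8)/32 + 15*t^2*e^(3*t/2)*e^(t^2/8)/16 + 9*t*e^(3*t/2)*e^(t^2/8)/2 + 69*e^(3*t/2)*e^(t^2/8)/8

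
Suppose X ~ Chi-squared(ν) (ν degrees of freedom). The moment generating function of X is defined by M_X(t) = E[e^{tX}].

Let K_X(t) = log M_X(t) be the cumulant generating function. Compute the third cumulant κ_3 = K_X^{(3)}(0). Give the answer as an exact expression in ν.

κ_3 = K′′′(0) = 8*ν

M_X(t) = (1 - 2*t)^(-ν/2)
K_X(t) = log M_X(t) = -ν*log(1 - 2*t)/2
K′(t) = -ν/(2*t - 1)
K′′(t) = 2*ν/(4*t^2 - 4*t + 1)
K′′′(t) = -8*ν/(8*t^3 - 12*t^2 + 6*t - 1)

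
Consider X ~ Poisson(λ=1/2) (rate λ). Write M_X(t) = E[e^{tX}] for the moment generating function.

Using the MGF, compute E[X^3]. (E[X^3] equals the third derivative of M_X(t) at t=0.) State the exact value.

E[X^3] = M′′′(0) = 11/8

M_X(t) = e^(e^(t)/2 - 1/2)
M′(t) = e^(-1/2)*e^(t)*e^(e^(t)/2)/2
M′′(t) = (e^(2*t)*e^(e^(t)/2) + 2*e^(t)*e^(e^(t)/2))*e^(-1/2)/4
M′′′(t) = (e^(3*t)*e^(e^(t)/2) + 6*e^(2*t)*e^(e^(t)/2) + 4*e^(t)*e^(e^(t)/2))*e^(-1/2)/8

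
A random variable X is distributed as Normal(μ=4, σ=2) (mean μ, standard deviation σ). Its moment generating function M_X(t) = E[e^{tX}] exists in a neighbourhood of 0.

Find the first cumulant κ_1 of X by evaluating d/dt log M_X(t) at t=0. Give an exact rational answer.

κ_1 = D[K](0) = 4

M_X(t) = e^(2*t^2 + 4*t)
K_X(t) = log M_X(t) = 2*t^2 + 4*t
D[K](t) = 4*t + 4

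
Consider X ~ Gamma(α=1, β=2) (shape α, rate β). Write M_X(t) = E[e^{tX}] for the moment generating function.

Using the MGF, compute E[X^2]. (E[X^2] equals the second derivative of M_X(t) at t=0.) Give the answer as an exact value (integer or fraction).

M_X(t) = 2/(2 - t)
dM/dt = 2/(t^2 - 4*t + 4)
d^2M/dt^2 = -4/(t^3 - 6*t^2 + 12*t - 8)

E[X^2] = d^2M/dt^2 |_{t=0} = 1/2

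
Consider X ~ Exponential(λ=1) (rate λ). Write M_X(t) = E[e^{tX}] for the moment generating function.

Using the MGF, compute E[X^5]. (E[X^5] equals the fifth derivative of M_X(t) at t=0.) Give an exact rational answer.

E[X^5] = d^5M/dt^5 |_{t=0} = 120

M_X(t) = 1/(1 - t)
dM/dt = 1/(t^2 - 2*t + 1)
d^2M/dt^2 = -2/(t^3 - 3*t^2 + 3*t - 1)
d^3M/dt^3 = 6/(t^4 - 4*t^3 + 6*t^2 - 4*t + 1)
d^4M/dt^4 = -24/(t^5 - 5*t^4 + 10*t^3 - 10*t^2 + 5*t - 1)
d^5M/dt^5 = 120/(t^6 - 6*t^5 + 15*t^4 - 20*t^3 + 15*t^2 - 6*t + 1)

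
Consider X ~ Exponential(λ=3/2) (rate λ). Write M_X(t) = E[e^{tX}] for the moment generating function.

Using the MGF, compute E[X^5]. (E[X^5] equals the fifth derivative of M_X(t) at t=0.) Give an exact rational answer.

E[X^5] = M^(5)(0) = 1280/81

M_X(t) = 3/(2*(3/2 - t))
M^(5)(t) = 11520/(64*t^6 - 576*t^5 + 2160*t^4 - 4320*t^3 + 4860*t^2 - 2916*t + 729)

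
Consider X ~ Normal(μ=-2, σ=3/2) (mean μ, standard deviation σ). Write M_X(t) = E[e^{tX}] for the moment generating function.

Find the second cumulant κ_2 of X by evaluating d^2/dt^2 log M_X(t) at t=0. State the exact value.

κ_2 = K^(2)(0) = 9/4

M_X(t) = e^(9*t^2/8 - 2*t)
K_X(t) = log M_X(t) = 9*t^2/8 - 2*t
K^(2)(t) = 9/4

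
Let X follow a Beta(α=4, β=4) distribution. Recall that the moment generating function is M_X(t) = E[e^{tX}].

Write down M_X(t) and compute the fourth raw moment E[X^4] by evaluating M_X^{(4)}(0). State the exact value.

E[X^4] = M′′′′(0) = 7/66

M_X(t) = ₁F₁(4; 8; t)
M′(t) = ₁F₁(5; 9; t)/2
M′′(t) = 5*₁F₁(6; 10; t)/18
M′′′(t) = ₁F₁(7; 11; t)/6
M′′′′(t) = 7*₁F₁(8; 12; t)/66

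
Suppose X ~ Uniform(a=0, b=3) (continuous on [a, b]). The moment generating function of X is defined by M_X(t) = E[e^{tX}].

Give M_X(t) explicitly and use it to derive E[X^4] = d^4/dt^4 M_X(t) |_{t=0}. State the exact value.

E[X^4] = d^4M/dt^4 |_{t=0} = 81/5

M_X(t) = (e^(3*t) - 1)/(3*t)
dM/dt = (3*t*e^(3*t) - e^(3*t) + 1)/(3*t^2)
d^2M/dt^2 = (9*t^2*e^(3*t) - 6*t*e^(3*t) + 2*e^(3*t) - 2)/(3*t^3)
d^3M/dt^3 = (9*t^3*e^(3*t) - 9*t^2*e^(3*t) + 6*t*e^(3*t) - 2*e^(3*t) + 2)/t^4
d^4M/dt^4 = (27*t^4*e^(3*t) - 36*t^3*e^(3*t) + 36*t^2*e^(3*t) - 24*t*e^(3*t) + 8*e^(3*t) - 8)/t^5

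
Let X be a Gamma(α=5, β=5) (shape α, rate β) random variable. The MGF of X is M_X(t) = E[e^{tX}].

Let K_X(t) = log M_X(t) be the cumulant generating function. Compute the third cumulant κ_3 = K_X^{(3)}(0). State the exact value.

κ_3 = K′′′(0) = 2/25

M_X(t) = 3125/(5 - t)^5
K_X(t) = log M_X(t) = -5*log(5 - t) + 5*log(5)
K′(t) = -5/(t - 5)
K′′(t) = 5/(t^2 - 10*t + 25)
K′′′(t) = -10/(t^3 - 15*t^2 + 75*t - 125)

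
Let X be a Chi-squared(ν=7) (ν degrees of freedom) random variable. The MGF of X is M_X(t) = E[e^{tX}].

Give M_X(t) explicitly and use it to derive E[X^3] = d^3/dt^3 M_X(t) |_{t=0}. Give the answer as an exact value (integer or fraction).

E[X^3] = D^3[M](0) = 693

M_X(t) = (1 - 2*t)^(-7/2)
D^3[M](t) = 693/(64*t^6*√(1 - 2*t) - 192*t^5*√(1 - 2*t) + 240*t^4*√(1 - 2*t) - 160*t^3*√(1 - 2*t) + 60*t^2*√(1 - 2*t) - 12*t*√(1 - 2*t) + √(1 - 2*t))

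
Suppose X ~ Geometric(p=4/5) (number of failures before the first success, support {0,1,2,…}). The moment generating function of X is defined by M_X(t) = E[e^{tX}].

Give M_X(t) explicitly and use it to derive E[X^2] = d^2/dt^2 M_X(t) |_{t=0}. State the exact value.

M_X(t) = 4/(5*(1 - e^(t)/5))
D^2[M](t) = (-4*e^(2*t) - 20*e^(t))/(e^(3*t) - 15*e^(2*t) + 75*e^(t) - 125)

E[X^2] = D^2[M](0) = 3/8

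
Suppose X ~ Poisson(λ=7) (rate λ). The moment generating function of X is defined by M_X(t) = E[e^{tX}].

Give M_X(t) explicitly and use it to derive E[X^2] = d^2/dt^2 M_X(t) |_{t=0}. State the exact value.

E[X^2] = d^2M/dt^2 |_{t=0} = 56

M_X(t) = e^(7*e^(t) - 7)
dM/dt = 7*e^(-7)*e^(t)*e^(7*e^(t))
d^2M/dt^2 = (49*e^(2*t)*e^(7*e^(t)) + 7*e^(t)*e^(7*e^(t)))*e^(-7)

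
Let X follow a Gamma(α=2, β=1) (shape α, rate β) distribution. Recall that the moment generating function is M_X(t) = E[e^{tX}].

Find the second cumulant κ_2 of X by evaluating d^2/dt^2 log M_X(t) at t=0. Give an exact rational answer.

M_X(t) = (1 - t)^(-2)
K_X(t) = log M_X(t) = -2*log(1 - t)
dK/dt = -2/(t - 1)
d^2K/dt^2 = 2/(t^2 - 2*t + 1)

κ_2 = d^2K/dt^2 |_{t=0} = 2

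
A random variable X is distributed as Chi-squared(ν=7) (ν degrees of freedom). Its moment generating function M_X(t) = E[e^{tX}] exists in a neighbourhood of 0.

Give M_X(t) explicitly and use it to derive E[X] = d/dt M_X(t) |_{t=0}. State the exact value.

E[X] = M′(0) = 7

M_X(t) = (1 - 2*t)^(-7/2)
M′(t) = 7/(16*t^4*√(1 - 2*t) - 32*t^3*√(1 - 2*t) + 24*t^2*√(1 - 2*t) - 8*t*√(1 - 2*t) + √(1 - 2*t))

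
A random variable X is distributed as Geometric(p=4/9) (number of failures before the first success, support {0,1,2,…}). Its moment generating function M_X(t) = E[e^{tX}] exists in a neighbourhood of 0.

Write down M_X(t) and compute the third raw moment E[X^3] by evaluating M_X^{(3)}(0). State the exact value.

E[X^3] = M′′′(0) = 715/32

M_X(t) = 4/(9*(1 - 5*e^(t)/9))
M′(t) = 20*e^(t)/(25*e^(2*t) - 90*e^(t) + 81)
M′′(t) = (-100*e^(2*t) - 180*e^(t))/(125*e^(3*t) - 675*e^(2*t) + 1215*e^(t) - 729)
M′′′(t) = (500*e^(3*t) + 3600*e^(2*t) + 1620*e^(t))/(625*e^(4*t) - 4500*e^(3*t) + 12150*e^(2*t) - 14580*e^(t) + 6561)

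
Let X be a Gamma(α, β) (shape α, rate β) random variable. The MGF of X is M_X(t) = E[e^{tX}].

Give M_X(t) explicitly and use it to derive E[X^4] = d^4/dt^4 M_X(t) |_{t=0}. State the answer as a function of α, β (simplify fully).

E[X^4] = M^(4)(0) = α*(α^3 + 6*α^2 + 11*α + 6)/β^4

M_X(t) = (β/(β - t))^α
M^(4)(t) = (α^4*β^α*(1/(β - t))^α + 6*α^3*β^α*(1/(β - t))^α + 11*α^2*β^α*(1/(β - t))^α + 6*α*β^α*(1/(β - t))^α)/(β^4 - 4*β^3*t + 6*β^2*t^2 - 4*β*t^3 + t^4)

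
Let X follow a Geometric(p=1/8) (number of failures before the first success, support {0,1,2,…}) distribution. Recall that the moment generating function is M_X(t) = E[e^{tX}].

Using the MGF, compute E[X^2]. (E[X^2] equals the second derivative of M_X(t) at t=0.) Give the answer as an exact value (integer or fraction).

E[X^2] = d^2M/dt^2 |_{t=0} = 105

M_X(t) = 1/(8*(1 - 7*e^(t)/8))
dM/dt = 7*e^(t)/(49*e^(2*t) - 112*e^(t) + 64)
d^2M/dt^2 = (-49*e^(2*t) - 56*e^(t))/(343*e^(3*t) - 1176*e^(2*t) + 1344*e^(t) - 512)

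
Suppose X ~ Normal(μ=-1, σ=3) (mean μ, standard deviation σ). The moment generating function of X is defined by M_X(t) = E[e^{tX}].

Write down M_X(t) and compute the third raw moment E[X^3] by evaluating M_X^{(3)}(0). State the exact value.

M_X(t) = e^(9*t^2/2 - t)
dM/dt = 9*t*e^(-t)*e^(9*t^2/2) - e^(-t)*e^(9*t^2/2)
d^2M/dt^2 = (81*t^2*e^(9*t^2/2) - 18*t*e^(9*t^2/2) + 10*e^(9*t^2/2))*e^(-t)
d^3M/dt^3 = (729*t^3*e^(9*t^2/2) - 243*t^2*e^(9*t^2/2) + 270*t*e^(9*t^2/2) - 28*e^(9*t^2/2))*e^(-t)

E[X^3] = d^3M/dt^3 |_{t=0} = -28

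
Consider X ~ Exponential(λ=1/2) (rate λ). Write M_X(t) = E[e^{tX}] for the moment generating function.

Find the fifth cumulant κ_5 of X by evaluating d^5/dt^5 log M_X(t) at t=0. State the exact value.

κ_5 = d^5K/dt^5 |_{t=0} = 768

M_X(t) = 1/(2*(1/2 - t))
K_X(t) = log M_X(t) = -log(1/2 - t) - log(2)
dK/dt = -2/(2*t - 1)
d^2K/dt^2 = 4/(4*t^2 - 4*t + 1)
d^3K/dt^3 = -16/(8*t^3 - 12*t^2 + 6*t - 1)
d^4K/dt^4 = 96/(16*t^4 - 32*t^3 + 24*t^2 - 8*t + 1)
d^5K/dt^5 = -768/(32*t^5 - 80*t^4 + 80*t^3 - 40*t^2 + 10*t - 1)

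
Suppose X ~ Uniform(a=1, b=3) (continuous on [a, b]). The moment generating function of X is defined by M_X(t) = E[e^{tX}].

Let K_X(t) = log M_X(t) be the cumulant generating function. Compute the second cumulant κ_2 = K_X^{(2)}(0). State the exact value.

κ_2 = K^(2)(0) = 1/3

M_X(t) = (e^(3*t) - e^(t))/(2*t)
K_X(t) = log M_X(t) = -log(t) + log(e^(3*t) - e^(t)) - log(2)
K^(2)(t) = (-4*t^2*e^(2*t) + e^(4*t) - 2*e^(2*t) + 1)/(t^2*e^(4*t) - 2*t^2*e^(2*t) + t^2)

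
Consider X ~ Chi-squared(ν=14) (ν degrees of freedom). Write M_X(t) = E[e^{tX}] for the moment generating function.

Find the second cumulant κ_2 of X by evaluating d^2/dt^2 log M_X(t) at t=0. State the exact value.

κ_2 = D^2[K](0) = 28

M_X(t) = (1 - 2*t)^(-7)
K_X(t) = log M_X(t) = -7*log(1 - 2*t)
D^2[K](t) = 28/(4*t^2 - 4*t + 1)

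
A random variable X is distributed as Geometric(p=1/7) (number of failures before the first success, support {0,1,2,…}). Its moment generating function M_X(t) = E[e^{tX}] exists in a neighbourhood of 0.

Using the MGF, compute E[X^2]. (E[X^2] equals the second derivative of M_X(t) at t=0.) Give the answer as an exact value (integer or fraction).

E[X^2] = M′′(0) = 78

M_X(t) = 1/(7*(1 - 6*e^(t)/7))
M′(t) = 6*e^(t)/(36*e^(2*t) - 84*e^(t) + 49)
M′′(t) = (-36*e^(2*t) - 42*e^(t))/(216*e^(3*t) - 756*e^(2*t) + 882*e^(t) - 343)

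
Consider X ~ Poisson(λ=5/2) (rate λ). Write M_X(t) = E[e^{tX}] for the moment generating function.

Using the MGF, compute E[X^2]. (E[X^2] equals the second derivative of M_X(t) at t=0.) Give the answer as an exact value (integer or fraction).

M_X(t) = e^(5*e^(t)/2 - 5/2)
dM/dt = 5*e^(-5/2)*e^(t)*e^(5*e^(t)/2)/2
d^2M/dt^2 = (25*e^(2*t)*e^(5*e^(t)/2) + 10*e^(t)*e^(5*e^(t)/2))*e^(-5/2)/4

E[X^2] = d^2M/dt^2 |_{t=0} = 35/4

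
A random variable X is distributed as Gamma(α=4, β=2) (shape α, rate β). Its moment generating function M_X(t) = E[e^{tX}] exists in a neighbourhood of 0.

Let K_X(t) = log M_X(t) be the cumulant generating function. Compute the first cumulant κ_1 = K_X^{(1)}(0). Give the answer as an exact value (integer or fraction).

M_X(t) = 16/(2 - t)^4
K_X(t) = log M_X(t) = -4*log(2 - t) + 4*log(2)
D[K](t) = -4/(t - 2)

κ_1 = D[K](0) = 2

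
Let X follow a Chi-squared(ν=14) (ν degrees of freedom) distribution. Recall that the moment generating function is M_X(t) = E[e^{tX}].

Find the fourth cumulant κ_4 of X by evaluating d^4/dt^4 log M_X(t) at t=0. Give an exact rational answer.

M_X(t) = (1 - 2*t)^(-7)
K_X(t) = log M_X(t) = -7*log(1 - 2*t)
K′(t) = -14/(2*t - 1)
K′′(t) = 28/(4*t^2 - 4*t + 1)
K′′′(t) = -112/(8*t^3 - 12*t^2 + 6*t - 1)
K′′′′(t) = 672/(16*t^4 - 32*t^3 + 24*t^2 - 8*t + 1)

κ_4 = K′′′′(0) = 672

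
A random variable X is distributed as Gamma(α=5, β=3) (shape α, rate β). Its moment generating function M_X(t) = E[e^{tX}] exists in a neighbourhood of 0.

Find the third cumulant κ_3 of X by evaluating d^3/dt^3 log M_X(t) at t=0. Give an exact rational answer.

κ_3 = K^(3)(0) = 10/27

M_X(t) = 243/(3 - t)^5
K_X(t) = log M_X(t) = -5*log(3 - t) + 5*log(3)
K^(3)(t) = -10/(t^3 - 9*t^2 + 27*t - 27)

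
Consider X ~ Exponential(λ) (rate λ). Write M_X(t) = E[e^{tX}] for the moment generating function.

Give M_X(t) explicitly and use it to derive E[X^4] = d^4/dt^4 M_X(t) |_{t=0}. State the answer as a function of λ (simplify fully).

M_X(t) = λ/(λ - t)
M′(t) = λ/(λ^2 - 2*λ*t + t^2)
M′′(t) = -2*λ/(-λ^3 + 3*λ^2*t - 3*λ*t^2 + t^3)
M′′′(t) = 6*λ/(λ^4 - 4*λ^3*t + 6*λ^2*t^2 - 4*λ*t^3 + t^4)
M′′′′(t) = -24*λ/(-λ^5 + 5*λ^4*t - 10*λ^3*t^2 + 10*λ^2*t^3 - 5*λ*t^4 + t^5)

E[X^4] = M′′′′(0) = 24/λ^4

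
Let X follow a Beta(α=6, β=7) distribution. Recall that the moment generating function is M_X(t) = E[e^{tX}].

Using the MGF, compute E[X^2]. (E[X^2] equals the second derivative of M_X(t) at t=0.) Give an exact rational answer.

E[X^2] = M^(2)(0) = 3/13

M_X(t) = ₁F₁(6; 13; t)
M^(2)(t) = 3*₁F₁(8; 15; t)/13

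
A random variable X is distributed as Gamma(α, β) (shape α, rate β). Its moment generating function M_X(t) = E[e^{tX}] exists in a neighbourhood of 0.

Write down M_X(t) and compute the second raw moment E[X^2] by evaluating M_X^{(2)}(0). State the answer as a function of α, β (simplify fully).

M_X(t) = (β/(β - t))^α
dM/dt = -α*β^α*(1/(β - t))^α/(-β + t)
d^2M/dt^2 = (α^2*β^α*(1/(β - t))^α + α*β^α*(1/(β - t))^α)/(β^2 - 2*β*t + t^2)

E[X^2] = d^2M/dt^2 |_{t=0} = α*(α + 1)/β^2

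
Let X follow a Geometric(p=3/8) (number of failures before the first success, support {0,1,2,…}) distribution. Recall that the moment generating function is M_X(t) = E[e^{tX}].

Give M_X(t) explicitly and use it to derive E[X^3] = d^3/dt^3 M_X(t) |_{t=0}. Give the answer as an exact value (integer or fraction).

E[X^3] = M^(3)(0) = 415/9

M_X(t) = 3/(8*(1 - 5*e^(t)/8))
M^(3)(t) = (375*e^(3*t) + 2400*e^(2*t) + 960*e^(t))/(625*e^(4*t) - 4000*e^(3*t) + 9600*e^(2*t) - 10240*e^(t) + 4096)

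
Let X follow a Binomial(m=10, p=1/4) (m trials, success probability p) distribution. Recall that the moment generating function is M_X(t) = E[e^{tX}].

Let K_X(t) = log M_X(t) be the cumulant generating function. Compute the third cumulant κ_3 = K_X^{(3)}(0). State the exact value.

κ_3 = d^3K/dt^3 |_{t=0} = 15/16

M_X(t) = (e^(t)/4 + 3/4)^10
K_X(t) = log M_X(t) = 10*log(e^(t)/4 + 3/4)
dK/dt = 10*e^(t)/(e^(t) + 3)
d^2K/dt^2 = 30*e^(t)/(e^(2*t) + 6*e^(t) + 9)
d^3K/dt^3 = (-30*e^(2*t) + 90*e^(t))/(e^(3*t) + 9*e^(2*t) + 27*e^(t) + 27)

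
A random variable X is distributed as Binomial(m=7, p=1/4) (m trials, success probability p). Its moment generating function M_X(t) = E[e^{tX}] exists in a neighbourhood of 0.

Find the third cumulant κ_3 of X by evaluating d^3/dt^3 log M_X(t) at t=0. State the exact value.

M_X(t) = (e^(t)/4 + 3/4)^7
K_X(t) = log M_X(t) = 7*log(e^(t)/4 + 3/4)
K^(3)(t) = (-21*e^(2*t) + 63*e^(t))/(e^(3*t) + 9*e^(2*t) + 27*e^(t) + 27)

κ_3 = K^(3)(0) = 21/32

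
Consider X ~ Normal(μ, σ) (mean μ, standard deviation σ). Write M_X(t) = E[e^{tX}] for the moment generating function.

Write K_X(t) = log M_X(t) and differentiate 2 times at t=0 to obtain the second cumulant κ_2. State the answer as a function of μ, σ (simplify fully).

κ_2 = K^(2)(0) = σ^2

M_X(t) = e^(μ*t + σ^2*t^2/2)
K_X(t) = log M_X(t) = μ*t + σ^2*t^2/2
K^(2)(t) = σ^2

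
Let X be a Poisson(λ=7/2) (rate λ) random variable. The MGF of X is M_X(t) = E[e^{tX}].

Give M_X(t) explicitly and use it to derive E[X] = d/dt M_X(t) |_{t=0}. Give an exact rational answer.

E[X] = dM/dt |_{t=0} = 7/2

M_X(t) = e^(7*e^(t)/2 - 7/2)
dM/dt = 7*e^(-7/2)*e^(t)*e^(7*e^(t)/2)/2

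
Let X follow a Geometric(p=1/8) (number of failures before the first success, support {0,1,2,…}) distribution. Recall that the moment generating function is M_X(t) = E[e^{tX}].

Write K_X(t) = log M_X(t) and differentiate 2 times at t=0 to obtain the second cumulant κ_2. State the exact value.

M_X(t) = 1/(8*(1 - 7*e^(t)/8))
K_X(t) = log M_X(t) = -log(1 - 7*e^(t)/8) - 3*log(2)
D^2[K](t) = 56*e^(t)/(49*e^(2*t) - 112*e^(t) + 64)

κ_2 = D^2[K](0) = 56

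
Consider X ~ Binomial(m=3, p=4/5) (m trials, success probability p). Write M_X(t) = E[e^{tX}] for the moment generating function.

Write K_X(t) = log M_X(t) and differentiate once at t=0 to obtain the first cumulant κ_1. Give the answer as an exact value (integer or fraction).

κ_1 = K^(1)(0) = 12/5

M_X(t) = (4*e^(t)/5 + 1/5)^3
K_X(t) = log M_X(t) = 3*log(4*e^(t)/5 + 1/5)
K^(1)(t) = 12*e^(t)/(4*e^(t) + 1)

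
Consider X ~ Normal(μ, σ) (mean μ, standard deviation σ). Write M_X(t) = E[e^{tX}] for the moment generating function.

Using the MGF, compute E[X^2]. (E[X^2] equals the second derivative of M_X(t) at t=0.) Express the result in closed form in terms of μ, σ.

M_X(t) = e^(μ*t + σ^2*t^2/2)
D^2[M](t) = μ^2*e^(μ*t)*e^(σ^2*t^2/2) + 2*μ*σ^2*t*e^(μ*t)*e^(σ^2*t^2/2) + σ^4*t^2*e^(μ*t)*e^(σ^2*t^2/2) + σ^2*e^(μ*t)*e^(σ^2*t^2/2)

E[X^2] = D^2[M](0) = μ^2 + σ^2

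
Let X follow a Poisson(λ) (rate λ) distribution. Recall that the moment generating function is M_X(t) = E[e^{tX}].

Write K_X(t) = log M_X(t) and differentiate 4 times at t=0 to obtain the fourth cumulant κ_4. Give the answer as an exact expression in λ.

M_X(t) = e^(λ*(e^(t) - 1))
K_X(t) = log M_X(t) = λ*(e^(t) - 1)
D^4[K](t) = λ*e^(t)

κ_4 = D^4[K](0) = λ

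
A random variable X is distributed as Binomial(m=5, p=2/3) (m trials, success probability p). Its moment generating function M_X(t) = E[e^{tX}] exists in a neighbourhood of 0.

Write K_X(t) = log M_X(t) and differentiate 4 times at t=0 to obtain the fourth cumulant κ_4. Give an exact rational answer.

M_X(t) = (2*e^(t)/3 + 1/3)^5
K_X(t) = log M_X(t) = 5*log(2*e^(t)/3 + 1/3)
D^4[K](t) = (40*e^(3*t) - 80*e^(2*t) + 10*e^(t))/(16*e^(4*t) + 32*e^(3*t) + 24*e^(2*t) + 8*e^(t) + 1)

κ_4 = D^4[K](0) = -10/27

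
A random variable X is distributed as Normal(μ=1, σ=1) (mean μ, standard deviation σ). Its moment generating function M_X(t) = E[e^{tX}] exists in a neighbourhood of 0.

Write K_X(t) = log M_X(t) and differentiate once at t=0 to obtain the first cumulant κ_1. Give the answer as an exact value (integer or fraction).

κ_1 = K′(0) = 1

M_X(t) = e^(t^2/2 + t)
K_X(t) = log M_X(t) = t^2/2 + t
K′(t) = t + 1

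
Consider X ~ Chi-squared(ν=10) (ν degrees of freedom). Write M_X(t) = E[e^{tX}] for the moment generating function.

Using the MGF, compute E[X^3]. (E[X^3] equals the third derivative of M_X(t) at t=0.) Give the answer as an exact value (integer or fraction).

M_X(t) = (1 - 2*t)^(-5)
M^(3)(t) = 1680/(256*t^8 - 1024*t^7 + 1792*t^6 - 1792*t^5 + 1120*t^4 - 448*t^3 + 112*t^2 - 16*t + 1)

E[X^3] = M^(3)(0) = 1680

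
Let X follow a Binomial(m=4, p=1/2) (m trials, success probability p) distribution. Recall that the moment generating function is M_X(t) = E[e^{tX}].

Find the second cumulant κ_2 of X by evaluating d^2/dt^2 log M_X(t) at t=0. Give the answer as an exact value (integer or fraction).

M_X(t) = (e^(t)/2 + 1/2)^4
K_X(t) = log M_X(t) = 4*log(e^(t)/2 + 1/2)
K^(2)(t) = 4*e^(t)/(e^(2*t) + 2*e^(t) + 1)

κ_2 = K^(2)(0) = 1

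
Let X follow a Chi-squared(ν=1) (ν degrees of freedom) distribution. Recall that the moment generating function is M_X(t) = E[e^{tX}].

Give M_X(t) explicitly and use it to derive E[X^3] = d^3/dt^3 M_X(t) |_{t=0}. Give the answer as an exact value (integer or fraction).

E[X^3] = d^3M/dt^3 |_{t=0} = 15

M_X(t) = 1/√(1 - 2*t)
dM/dt = -1/(2*t*√(1 - 2*t) - √(1 - 2*t))
d^2M/dt^2 = 3/(4*t^2*√(1 - 2*t) - 4*t*√(1 - 2*t) + √(1 - 2*t))
d^3M/dt^3 = -15/(8*t^3*√(1 - 2*t) - 12*t^2*√(1 - 2*t) + 6*t*√(1 - 2*t) - √(1 - 2*t))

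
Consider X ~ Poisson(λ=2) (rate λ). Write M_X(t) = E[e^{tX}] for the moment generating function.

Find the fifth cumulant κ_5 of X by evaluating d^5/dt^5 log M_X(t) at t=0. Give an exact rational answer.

M_X(t) = e^(2*e^(t) - 2)
K_X(t) = log M_X(t) = 2*e^(t) - 2
K^(5)(t) = 2*e^(t)

κ_5 = K^(5)(0) = 2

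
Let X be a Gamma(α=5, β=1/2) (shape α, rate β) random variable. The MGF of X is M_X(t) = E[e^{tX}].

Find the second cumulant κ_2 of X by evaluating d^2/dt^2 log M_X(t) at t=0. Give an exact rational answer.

M_X(t) = 1/(32*(1/2 - t)^5)
K_X(t) = log M_X(t) = -5*log(1/2 - t) - 5*log(2)
K′(t) = -10/(2*t - 1)
K′′(t) = 20/(4*t^2 - 4*t + 1)

κ_2 = K′′(0) = 20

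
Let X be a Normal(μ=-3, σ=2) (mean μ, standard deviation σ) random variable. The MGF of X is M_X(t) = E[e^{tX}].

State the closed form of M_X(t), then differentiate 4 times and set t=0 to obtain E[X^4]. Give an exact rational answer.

E[X^4] = M′′′′(0) = 345

M_X(t) = e^(2*t^2 - 3*t)
M′(t) = 4*t*e^(-3*t)*e^(2*t^2) - 3*e^(-3*t)*e^(2*t^2)
M′′(t) = (16*t^2*e^(2*t^2) - 24*t*e^(2*t^2) + 13*e^(2*t^2))*e^(-3*t)
M′′′(t) = (64*t^3*e^(2*t^2) - 144*t^2*e^(2*t^2) + 156*t*e^(2*t^2) - 63*e^(2*t^2))*e^(-3*t)
M′′′′(t) = (256*t^4*e^(2*t^2) - 768*t^3*e^(2*t^2) + 1248*t^2*e^(2*t^2) - 1008*t*e^(2*t^2) + 345*e^(2*t^2))*e^(-3*t)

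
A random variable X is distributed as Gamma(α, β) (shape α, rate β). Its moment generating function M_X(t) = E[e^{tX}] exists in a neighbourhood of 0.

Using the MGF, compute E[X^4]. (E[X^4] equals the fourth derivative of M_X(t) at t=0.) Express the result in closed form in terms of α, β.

M_X(t) = (β/(β - t))^α
M^(4)(t) = (α^4*β^α*(1/(β - t))^α + 6*α^3*β^α*(1/(β - t))^α + 11*α^2*β^α*(1/(β - t))^α + 6*α*β^α*(1/(β - t))^α)/(β^4 - 4*β^3*t + 6*β^2*t^2 - 4*β*t^3 + t^4)

E[X^4] = M^(4)(0) = α*(α^3 + 6*α^2 + 11*α + 6)/β^4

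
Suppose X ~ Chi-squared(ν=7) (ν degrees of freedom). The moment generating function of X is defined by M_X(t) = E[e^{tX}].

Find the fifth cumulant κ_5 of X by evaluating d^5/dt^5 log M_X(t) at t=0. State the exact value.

M_X(t) = (1 - 2*t)^(-7/2)
K_X(t) = log M_X(t) = -7*log(1 - 2*t)/2
dK/dt = -7/(2*t - 1)
d^2K/dt^2 = 14/(4*t^2 - 4*t + 1)
d^3K/dt^3 = -56/(8*t^3 - 12*t^2 + 6*t - 1)
d^4K/dt^4 = 336/(16*t^4 - 32*t^3 + 24*t^2 - 8*t + 1)
d^5K/dt^5 = -2688/(32*t^5 - 80*t^4 + 80*t^3 - 40*t^2 + 10*t - 1)

κ_5 = d^5K/dt^5 |_{t=0} = 2688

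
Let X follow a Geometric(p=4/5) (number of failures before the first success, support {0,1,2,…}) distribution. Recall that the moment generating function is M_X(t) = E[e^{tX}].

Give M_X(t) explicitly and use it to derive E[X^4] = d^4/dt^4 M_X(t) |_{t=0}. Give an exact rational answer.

E[X^4] = M′′′′(0) = 57/32

M_X(t) = 4/(5*(1 - e^(t)/5))
M′(t) = 4*e^(t)/(e^(2*t) - 10*e^(t) + 25)
M′′(t) = (-4*e^(2*t) - 20*e^(t))/(e^(3*t) - 15*e^(2*t) + 75*e^(t) - 125)
M′′′(t) = (4*e^(3*t) + 80*e^(2*t) + 100*e^(t))/(e^(4*t) - 20*e^(3*t) + 150*e^(2*t) - 500*e^(t) + 625)
M′′′′(t) = (-4*e^(4*t) - 220*e^(3*t) - 1100*e^(2*t) - 500*e^(t))/(e^(5*t) - 25*e^(4*t) + 250*e^(3*t) - 1250*e^(2*t) + 3125*e^(t) - 3125)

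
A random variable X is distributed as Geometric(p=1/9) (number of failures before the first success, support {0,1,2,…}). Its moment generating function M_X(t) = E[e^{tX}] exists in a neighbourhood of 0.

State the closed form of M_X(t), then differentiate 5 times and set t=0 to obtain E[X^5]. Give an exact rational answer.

E[X^5] = d^5M/dt^5 |_{t=0} = 4993928

M_X(t) = 1/(9*(1 - 8*e^(t)/9))
dM/dt = 8*e^(t)/(64*e^(2*t) - 144*e^(t) + 81)
d^2M/dt^2 = (-64*e^(2*t) - 72*e^(t))/(512*e^(3*t) - 1728*e^(2*t) + 1944*e^(t) - 729)
d^3M/dt^3 = (512*e^(3*t) + 2304*e^(2*t) + 648*e^(t))/(4096*e^(4*t) - 18432*e^(3*t) + 31104*e^(2*t) - 23328*e^(t) + 6561)
d^4M/dt^4 = (-4096*e^(4*t) - 50688*e^(3*t) - 57024*e^(2*t) - 5832*e^(t))/(32768*e^(5*t) - 184320*e^(4*t) + 414720*e^(3*t) - 466560*e^(2*t) + 262440*e^(t) - 59049)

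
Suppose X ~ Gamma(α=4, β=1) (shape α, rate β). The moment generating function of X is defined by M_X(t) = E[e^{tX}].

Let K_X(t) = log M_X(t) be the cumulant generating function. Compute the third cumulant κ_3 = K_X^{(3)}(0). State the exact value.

κ_3 = D^3[K](0) = 8

M_X(t) = (1 - t)^(-4)
K_X(t) = log M_X(t) = -4*log(1 - t)
D^3[K](t) = -8/(t^3 - 3*t^2 + 3*t - 1)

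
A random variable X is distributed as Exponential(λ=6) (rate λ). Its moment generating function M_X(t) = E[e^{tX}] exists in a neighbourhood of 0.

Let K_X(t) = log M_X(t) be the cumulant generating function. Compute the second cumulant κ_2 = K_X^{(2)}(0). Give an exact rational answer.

κ_2 = D^2[K](0) = 1/36

M_X(t) = 6/(6 - t)
K_X(t) = log M_X(t) = -log(6 - t) + log(6)
D^2[K](t) = 1/(t^2 - 12*t + 36)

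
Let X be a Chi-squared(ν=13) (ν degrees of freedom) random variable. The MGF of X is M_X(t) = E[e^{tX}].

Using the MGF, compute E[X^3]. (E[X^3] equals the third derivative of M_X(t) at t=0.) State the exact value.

M_X(t) = (1 - 2*t)^(-13/2)

E[X^3] = D^3[M](0) = 3315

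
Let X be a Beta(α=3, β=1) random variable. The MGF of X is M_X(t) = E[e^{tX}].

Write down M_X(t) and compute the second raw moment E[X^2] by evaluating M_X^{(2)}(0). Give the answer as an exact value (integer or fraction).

M_X(t) = ₁F₁(3; 4; t)
dM/dt = 3*₁F₁(4; 5; t)/4
d^2M/dt^2 = 3*₁F₁(5; 6; t)/5

E[X^2] = d^2M/dt^2 |_{t=0} = 3/5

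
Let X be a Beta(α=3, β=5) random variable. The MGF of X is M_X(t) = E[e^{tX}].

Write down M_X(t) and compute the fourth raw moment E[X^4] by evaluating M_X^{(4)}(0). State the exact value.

E[X^4] = d^4M/dt^4 |_{t=0} = 1/22

M_X(t) = ₁F₁(3; 8; t)
dM/dt = 3*₁F₁(4; 9; t)/8
d^2M/dt^2 = ₁F₁(5; 10; t)/6
d^3M/dt^3 = ₁F₁(6; 11; t)/12
d^4M/dt^4 = ₁F₁(7; 12; t)/22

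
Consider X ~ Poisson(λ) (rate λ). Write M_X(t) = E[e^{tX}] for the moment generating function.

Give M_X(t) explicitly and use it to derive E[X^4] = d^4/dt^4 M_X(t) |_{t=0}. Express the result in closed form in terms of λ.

M_X(t) = e^(λ*(e^(t) - 1))
dM/dt = λ*e^(-λ)*e^(t)*e^(λ*e^(t))
d^2M/dt^2 = (λ^2*e^(2*t)*e^(λ*e^(t)) + λ*e^(t)*e^(λ*e^(t)))*e^(-λ)
d^3M/dt^3 = (λ^3*e^(3*t)*e^(λ*e^(t)) + 3*λ^2*e^(2*t)*e^(λ*e^(t)) + λ*e^(t)*e^(λ*e^(t)))*e^(-λ)
d^4M/dt^4 = (λ^4*e^(4*t)*e^(λ*e^(t)) + 6*λ^3*e^(3*t)*e^(λ*e^(t)) + 7*λ^2*e^(2*t)*e^(λ*e^(t)) + λ*e^(t)*e^(λ*e^(t)))*e^(-λ)

E[X^4] = d^4M/dt^4 |_{t=0} = λ*(λ^3 + 6*λ^2 + 7*λ + 1)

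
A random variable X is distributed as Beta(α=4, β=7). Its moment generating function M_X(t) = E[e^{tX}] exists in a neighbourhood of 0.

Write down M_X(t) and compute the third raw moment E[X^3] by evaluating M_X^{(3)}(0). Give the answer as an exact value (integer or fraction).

M_X(t) = ₁F₁(4; 11; t)
dM/dt = 4*₁F₁(5; 12; t)/11
d^2M/dt^2 = 5*₁F₁(6; 13; t)/33
d^3M/dt^3 = 10*₁F₁(7; 14; t)/143

E[X^3] = d^3M/dt^3 |_{t=0} = 10/143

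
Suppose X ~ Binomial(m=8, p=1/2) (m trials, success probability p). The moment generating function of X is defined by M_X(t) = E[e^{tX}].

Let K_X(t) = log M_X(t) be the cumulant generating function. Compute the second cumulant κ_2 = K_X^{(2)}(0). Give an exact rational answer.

M_X(t) = (e^(t)/2 + 1/2)^8
K_X(t) = log M_X(t) = 8*log(e^(t)/2 + 1/2)
dK/dt = 8*e^(t)/(e^(t) + 1)
d^2K/dt^2 = 8*e^(t)/(e^(2*t) + 2*e^(t) + 1)

κ_2 = d^2K/dt^2 |_{t=0} = 2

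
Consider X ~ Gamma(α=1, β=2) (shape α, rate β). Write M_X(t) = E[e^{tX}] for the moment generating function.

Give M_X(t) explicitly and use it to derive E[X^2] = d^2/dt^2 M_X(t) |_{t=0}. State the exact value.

E[X^2] = D^2[M](0) = 1/2

M_X(t) = 2/(2 - t)
D^2[M](t) = -4/(t^3 - 6*t^2 + 12*t - 8)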